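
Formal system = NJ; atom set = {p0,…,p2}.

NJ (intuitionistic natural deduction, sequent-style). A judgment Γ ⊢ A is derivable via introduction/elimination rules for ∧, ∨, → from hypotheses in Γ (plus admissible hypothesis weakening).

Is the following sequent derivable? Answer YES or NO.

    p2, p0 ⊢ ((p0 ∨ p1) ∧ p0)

Proof tree:
[∧I] p2, p0 ⊢ ((p0 ∨ p1) ∧ p0)
  [∨I₁] p0, p2 ⊢ (p0 ∨ p1)
    [Wk] p0, p2 ⊢ p0
      [Ax] p0 ⊢ p0
  [Ax] p0 ⊢ p0

Result: YES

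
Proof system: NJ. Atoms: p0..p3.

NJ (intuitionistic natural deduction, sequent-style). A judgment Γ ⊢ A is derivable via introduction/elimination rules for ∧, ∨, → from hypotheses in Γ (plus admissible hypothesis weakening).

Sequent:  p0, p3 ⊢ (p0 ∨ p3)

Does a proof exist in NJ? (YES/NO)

Proof tree:
[Wk] p0, p3 ⊢ (p0 ∨ p3)
  [∨I₁] p0 ⊢ (p0 ∨ p3)
    [Ax] p0 ⊢ p0

Result: YES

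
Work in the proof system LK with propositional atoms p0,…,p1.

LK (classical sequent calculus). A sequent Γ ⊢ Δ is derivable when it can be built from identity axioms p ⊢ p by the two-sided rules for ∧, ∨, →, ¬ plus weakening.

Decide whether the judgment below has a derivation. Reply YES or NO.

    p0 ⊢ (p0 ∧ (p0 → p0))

Proof tree:
[∧R] p0 ⊢ (p0 ∧ (p0 → p0))
  [Ax] p0 ⊢ p0
  [→R]  ⊢ (p0 → p0)
    [Ax] p0 ⊢ p0

Result: YES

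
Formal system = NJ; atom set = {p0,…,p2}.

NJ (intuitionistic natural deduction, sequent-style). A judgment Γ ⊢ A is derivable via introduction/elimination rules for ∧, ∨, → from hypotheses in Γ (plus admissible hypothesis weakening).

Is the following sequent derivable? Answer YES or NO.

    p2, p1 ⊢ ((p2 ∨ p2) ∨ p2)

Derivation (root first):
[∨I₁] p2, p1 ⊢ ((p2 ∨ p2) ∨ p2)
  [Wk] p2, p1 ⊢ (p2 ∨ p2)
    [∨I₁] p2 ⊢ (p2 ∨ p2)
      [Ax] p2 ⊢ p2

Result: YES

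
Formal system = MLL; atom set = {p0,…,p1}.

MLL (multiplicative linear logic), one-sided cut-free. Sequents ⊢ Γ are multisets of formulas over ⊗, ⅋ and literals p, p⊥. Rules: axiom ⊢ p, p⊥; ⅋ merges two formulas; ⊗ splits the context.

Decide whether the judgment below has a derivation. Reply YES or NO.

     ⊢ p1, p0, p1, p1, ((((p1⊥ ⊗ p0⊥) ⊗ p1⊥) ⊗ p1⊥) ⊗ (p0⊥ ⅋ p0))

Proof tree:
[⊗]  ⊢ p1, p0, p1, p1, ((((p1⊥ ⊗ p0⊥) ⊗ p1⊥) ⊗ p1⊥) ⊗ (p0⊥ ⅋ p0))
  [⊗]  ⊢ p1, p0, p1, p1, (((p1⊥ ⊗ p0⊥) ⊗ p1⊥) ⊗ p1⊥)
    [⊗]  ⊢ p1, p0, p1, ((p1⊥ ⊗ p0⊥) ⊗ p1⊥)
      [⊗]  ⊢ p1, p0, (p1⊥ ⊗ p0⊥)
        [Ax]  ⊢ p1, p1⊥
        [Ax]  ⊢ p0, p0⊥
      [Ax]  ⊢ p1, p1⊥
    [Ax]  ⊢ p1, p1⊥
  [⅋]  ⊢ (p0⊥ ⅋ p0)
    [Ax]  ⊢ p0, p0⊥

Result: YES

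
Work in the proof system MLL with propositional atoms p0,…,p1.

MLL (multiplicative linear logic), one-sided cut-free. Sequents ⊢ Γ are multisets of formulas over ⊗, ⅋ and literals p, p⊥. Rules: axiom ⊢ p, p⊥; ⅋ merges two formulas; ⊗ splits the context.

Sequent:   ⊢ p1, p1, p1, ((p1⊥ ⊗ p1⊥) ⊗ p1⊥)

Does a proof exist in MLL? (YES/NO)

Derivation (root first):
[⊗]  ⊢ p1, p1, p1, ((p1⊥ ⊗ p1⊥) ⊗ p1⊥)
  [⊗]  ⊢ p1, p1, (p1⊥ ⊗ p1⊥)
    [Ax]  ⊢ p1, p1⊥
    [Ax]  ⊢ p1, p1⊥
  [Ax]  ⊢ p1, p1⊥

Result: YES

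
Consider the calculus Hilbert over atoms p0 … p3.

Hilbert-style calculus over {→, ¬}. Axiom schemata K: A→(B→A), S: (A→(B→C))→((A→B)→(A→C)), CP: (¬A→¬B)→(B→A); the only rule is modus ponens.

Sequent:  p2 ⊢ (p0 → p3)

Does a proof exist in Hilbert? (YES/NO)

Truth-table refutation:
  v=0000: Γ:[p2=F] Δ:[(p0 → p3)=T] refutes=False
  v=0001: Γ:[p2=F] Δ:[(p0 → p3)=T] refutes=False
  v=0010: Γ:[p2=T] Δ:[(p0 → p3)=T] refutes=False
  v=0011: Γ:[p2=T] Δ:[(p0 → p3)=T] refutes=False
  v=0100: Γ:[p2=F] Δ:[(p0 → p3)=T] refutes=False
  v=0101: Γ:[p2=F] Δ:[(p0 → p3)=T] refutes=False
  v=0110: Γ:[p2=T] Δ:[(p0 → p3)=T] refutes=False
  v=0111: Γ:[p2=T] Δ:[(p0 → p3)=T] refutes=False
  v=1000: Γ:[p2=F] Δ:[(p0 → p3)=F] refutes=False
  v=1001: Γ:[p2=F] Δ:[(p0 → p3)=T] refutes=False
  v=1010: Γ:[p2=T] Δ:[(p0 → p3)=F] refutes=True  ← countermodel

Result: NO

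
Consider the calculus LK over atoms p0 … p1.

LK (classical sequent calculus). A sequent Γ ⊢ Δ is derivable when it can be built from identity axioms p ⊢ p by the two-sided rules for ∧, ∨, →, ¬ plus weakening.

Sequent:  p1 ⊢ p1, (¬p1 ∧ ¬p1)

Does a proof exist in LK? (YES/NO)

Derivation (root first):
[∧R] p1 ⊢ p1, (¬p1 ∧ ¬p1)
  [WL] p1 ⊢ p1, ¬p1
    [¬R]  ⊢ p1, ¬p1
      [Ax] p1 ⊢ p1
  [¬R]  ⊢ p1, ¬p1
    [Ax] p1 ⊢ p1

Result: YES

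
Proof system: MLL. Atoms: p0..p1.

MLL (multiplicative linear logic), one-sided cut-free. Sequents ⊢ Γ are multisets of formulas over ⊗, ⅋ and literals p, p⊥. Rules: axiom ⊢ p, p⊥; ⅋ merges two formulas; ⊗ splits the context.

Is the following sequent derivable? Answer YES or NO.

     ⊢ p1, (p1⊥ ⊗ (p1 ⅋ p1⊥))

Derivation (root first):
[⊗]  ⊢ p1, (p1⊥ ⊗ (p1 ⅋ p1⊥))
  [Ax]  ⊢ p1, p1⊥
  [⅋]  ⊢ (p1 ⅋ p1⊥)
    [Ax]  ⊢ p1, p1⊥

Result: YES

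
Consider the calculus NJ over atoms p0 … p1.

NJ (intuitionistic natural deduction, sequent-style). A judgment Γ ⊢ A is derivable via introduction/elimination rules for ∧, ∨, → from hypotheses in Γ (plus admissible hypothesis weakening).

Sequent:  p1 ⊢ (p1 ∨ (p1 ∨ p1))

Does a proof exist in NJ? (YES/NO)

Derivation (root first):
[∨I₂] p1 ⊢ (p1 ∨ (p1 ∨ p1))
  [∨I₂] p1 ⊢ (p1 ∨ p1)
    [Ax] p1 ⊢ p1

Result: YES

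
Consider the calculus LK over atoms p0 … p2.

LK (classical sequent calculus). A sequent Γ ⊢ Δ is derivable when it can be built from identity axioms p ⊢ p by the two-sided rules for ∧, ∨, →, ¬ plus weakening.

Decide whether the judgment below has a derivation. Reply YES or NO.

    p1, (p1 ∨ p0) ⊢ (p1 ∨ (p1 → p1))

Proof tree:
[∨R] p1, (p1 ∨ p0) ⊢ (p1 ∨ (p1 → p1))
  [∨L] p1, (p1 ∨ p0) ⊢ p1, (p1 → p1)
    [WL] p1, p1 ⊢ p1
      [Ax] p1 ⊢ p1
    [WL] p0 ⊢ (p1 → p1)
      [→R]  ⊢ (p1 → p1)
        [Ax] p1 ⊢ p1

Result: YES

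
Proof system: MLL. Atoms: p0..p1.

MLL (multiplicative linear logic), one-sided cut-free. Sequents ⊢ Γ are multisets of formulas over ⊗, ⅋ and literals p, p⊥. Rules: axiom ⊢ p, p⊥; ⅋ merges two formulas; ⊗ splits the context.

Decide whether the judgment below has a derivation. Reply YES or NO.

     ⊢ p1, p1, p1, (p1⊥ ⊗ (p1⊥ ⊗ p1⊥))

Proof tree:
[⊗]  ⊢ p1, p1, p1, (p1⊥ ⊗ (p1⊥ ⊗ p1⊥))
  [Ax]  ⊢ p1, p1⊥
  [⊗]  ⊢ p1, p1, (p1⊥ ⊗ p1⊥)
    [Ax]  ⊢ p1, p1⊥
    [Ax]  ⊢ p1, p1⊥

Result: YES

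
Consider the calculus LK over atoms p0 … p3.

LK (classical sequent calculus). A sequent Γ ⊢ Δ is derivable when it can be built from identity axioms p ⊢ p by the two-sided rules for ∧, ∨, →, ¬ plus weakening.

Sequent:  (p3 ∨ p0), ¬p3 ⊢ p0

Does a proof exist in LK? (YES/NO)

Derivation (root first):
[¬L] (p3 ∨ p0), ¬p3 ⊢ p0
  [∨L] (p3 ∨ p0) ⊢ p3, p0
    [Ax] p3 ⊢ p3
    [Ax] p0 ⊢ p0

Result: YES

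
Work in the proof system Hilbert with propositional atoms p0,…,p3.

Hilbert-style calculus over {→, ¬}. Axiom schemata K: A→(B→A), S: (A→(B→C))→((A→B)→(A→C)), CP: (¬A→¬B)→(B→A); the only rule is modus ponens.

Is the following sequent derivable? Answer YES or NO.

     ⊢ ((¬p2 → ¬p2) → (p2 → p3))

Truth-table refutation:
  v=0000: Γ:[] Δ:[((¬p2 → ¬p2) → (p2 → p3))=T] refutes=False
  v=0001: Γ:[] Δ:[((¬p2 → ¬p2) → (p2 → p3))=T] refutes=False
  v=0010: Γ:[] Δ:[((¬p2 → ¬p2) → (p2 → p3))=F] refutes=True  ← countermodel

Result: NO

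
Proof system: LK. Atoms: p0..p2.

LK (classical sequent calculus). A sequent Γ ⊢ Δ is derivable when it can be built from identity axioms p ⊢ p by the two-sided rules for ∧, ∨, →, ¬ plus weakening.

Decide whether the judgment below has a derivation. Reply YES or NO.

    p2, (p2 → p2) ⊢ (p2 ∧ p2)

Derivation (root first):
[∧R] p2, (p2 → p2) ⊢ (p2 ∧ p2)
  [→L] p2, (p2 → p2) ⊢ p2
    [WL] p2, p2 ⊢ p2
      [Ax] p2 ⊢ p2
    [Ax] p2 ⊢ p2
  [WL] p2, p2 ⊢ p2
    [Ax] p2 ⊢ p2

Result: YES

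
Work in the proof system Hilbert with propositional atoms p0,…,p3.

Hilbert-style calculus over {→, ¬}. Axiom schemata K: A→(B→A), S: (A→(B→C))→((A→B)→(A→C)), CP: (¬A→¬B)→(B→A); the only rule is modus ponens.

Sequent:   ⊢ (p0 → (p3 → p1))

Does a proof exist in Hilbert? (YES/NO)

Enumerate valuations to refute Γ ⊢ Δ:
  v=0000: Γ:[] Δ:[(p0 → (p3 → p1))=T] refutes=False
  v=0001: Γ:[] Δ:[(p0 → (p3 → p1))=T] refutes=False
  v=0010: Γ:[] Δ:[(p0 → (p3 → p1))=T] refutes=False
  v=0011: Γ:[] Δ:[(p0 → (p3 → p1))=T] refutes=False
  v=0100: Γ:[] Δ:[(p0 → (p3 → p1))=T] refutes=False
  v=0101: Γ:[] Δ:[(p0 → (p3 → p1))=T] refutes=False
  v=0110: Γ:[] Δ:[(p0 → (p3 → p1))=T] refutes=False
  v=0111: Γ:[] Δ:[(p0 → (p3 → p1))=T] refutes=False
  v=1000: Γ:[] Δ:[(p0 → (p3 → p1))=T] refutes=False
  v=1001: Γ:[] Δ:[(p0 → (p3 → p1))=F] refutes=True  ← countermodel

Result: NO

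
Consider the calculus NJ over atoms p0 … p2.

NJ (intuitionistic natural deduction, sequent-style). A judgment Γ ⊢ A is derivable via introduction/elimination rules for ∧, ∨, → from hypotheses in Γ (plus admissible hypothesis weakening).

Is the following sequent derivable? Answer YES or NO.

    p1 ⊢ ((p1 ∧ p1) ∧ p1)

Proof tree:
[∧I] p1 ⊢ ((p1 ∧ p1) ∧ p1)
  [∧I] p1 ⊢ (p1 ∧ p1)
    [Ax] p1 ⊢ p1
    [Ax] p1 ⊢ p1
  [Ax] p1 ⊢ p1

Result: YES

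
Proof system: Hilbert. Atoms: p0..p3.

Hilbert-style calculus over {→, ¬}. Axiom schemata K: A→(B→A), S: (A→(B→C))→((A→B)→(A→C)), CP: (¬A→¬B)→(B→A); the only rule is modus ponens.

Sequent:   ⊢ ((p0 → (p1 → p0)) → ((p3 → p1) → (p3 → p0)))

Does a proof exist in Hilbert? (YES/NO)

Enumerate valuations to refute Γ ⊢ Δ:
  v=0000: Γ:[] Δ:[((p0 → (p1 → p0)) → ((p3 → p1) → (p3 → p0)))=T] refutes=False
  v=0001: Γ:[] Δ:[((p0 → (p1 → p0)) → ((p3 → p1) → (p3 → p0)))=T] refutes=False
  v=0010: Γ:[] Δ:[((p0 → (p1 → p0)) → ((p3 → p1) → (p3 → p0)))=T] refutes=False
  v=0011: Γ:[] Δ:[((p0 → (p1 → p0)) → ((p3 → p1) → (p3 → p0)))=T] refutes=False
  v=0100: Γ:[] Δ:[((p0 → (p1 → p0)) → ((p3 → p1) → (p3 → p0)))=T] refutes=False
  v=0101: Γ:[] Δ:[((p0 → (p1 → p0)) → ((p3 → p1) → (p3 → p0)))=F] refutes=True  ← countermodel

Result: NO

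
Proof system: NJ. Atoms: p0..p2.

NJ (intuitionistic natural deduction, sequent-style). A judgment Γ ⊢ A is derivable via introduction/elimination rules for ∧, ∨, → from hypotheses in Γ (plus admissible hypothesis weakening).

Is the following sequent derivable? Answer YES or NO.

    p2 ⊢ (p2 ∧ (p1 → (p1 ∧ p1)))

Proof tree:
[∧I] p2 ⊢ (p2 ∧ (p1 → (p1 ∧ p1)))
  [Ax] p2 ⊢ p2
  [→I]  ⊢ (p1 → (p1 ∧ p1))
    [∧I] p1 ⊢ (p1 ∧ p1)
      [Ax] p1 ⊢ p1
      [Ax] p1 ⊢ p1

Result: YES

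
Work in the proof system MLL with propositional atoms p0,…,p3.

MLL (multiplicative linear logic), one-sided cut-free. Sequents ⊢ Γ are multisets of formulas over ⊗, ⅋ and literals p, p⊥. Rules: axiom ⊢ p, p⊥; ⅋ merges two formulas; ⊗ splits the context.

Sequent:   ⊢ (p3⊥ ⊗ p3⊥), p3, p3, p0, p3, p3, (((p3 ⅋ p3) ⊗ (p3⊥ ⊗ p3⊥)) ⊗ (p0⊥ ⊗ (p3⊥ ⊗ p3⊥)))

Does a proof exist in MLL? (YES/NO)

Derivation trace:
[⊗]  ⊢ (p3⊥ ⊗ p3⊥), p3, p3, p0, p3, p3, (((p3 ⅋ p3) ⊗ (p3⊥ ⊗ p3⊥)) ⊗ (p0⊥ ⊗ (p3⊥ ⊗ p3⊥)))
  [⊗]  ⊢ (p3⊥ ⊗ p3⊥), p3, p3, ((p3 ⅋ p3) ⊗ (p3⊥ ⊗ p3⊥))
    [⅋]  ⊢ (p3⊥ ⊗ p3⊥), (p3 ⅋ p3)
      [⊗]  ⊢ p3, p3, (p3⊥ ⊗ p3⊥)
        [Ax]  ⊢ p3, p3⊥
        [Ax]  ⊢ p3, p3⊥
    [⊗]  ⊢ p3, p3, (p3⊥ ⊗ p3⊥)
      [Ax]  ⊢ p3, p3⊥
      [Ax]  ⊢ p3, p3⊥
  [⊗]  ⊢ p0, p3, p3, (p0⊥ ⊗ (p3⊥ ⊗ p3⊥))
    [Ax]  ⊢ p0, p0⊥
    [⊗]  ⊢ p3, p3, (p3⊥ ⊗ p3⊥)
      [Ax]  ⊢ p3, p3⊥
      [Ax]  ⊢ p3, p3⊥

Result: YES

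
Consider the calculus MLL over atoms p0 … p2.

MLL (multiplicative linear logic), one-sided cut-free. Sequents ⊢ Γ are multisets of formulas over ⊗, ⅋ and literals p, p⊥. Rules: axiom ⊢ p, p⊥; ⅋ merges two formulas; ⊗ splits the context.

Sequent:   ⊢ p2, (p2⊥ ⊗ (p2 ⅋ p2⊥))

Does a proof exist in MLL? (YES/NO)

Derivation trace:
[⊗]  ⊢ p2, (p2⊥ ⊗ (p2 ⅋ p2⊥))
  [Ax]  ⊢ p2, p2⊥
  [⅋]  ⊢ (p2 ⅋ p2⊥)
    [Ax]  ⊢ p2, p2⊥

Result: YES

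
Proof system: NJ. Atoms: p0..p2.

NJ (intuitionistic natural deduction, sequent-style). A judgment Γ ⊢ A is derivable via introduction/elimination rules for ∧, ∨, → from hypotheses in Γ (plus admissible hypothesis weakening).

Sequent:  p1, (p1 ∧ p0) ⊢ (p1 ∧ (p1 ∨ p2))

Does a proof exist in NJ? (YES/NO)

Proof tree:
[∧I] p1, (p1 ∧ p0) ⊢ (p1 ∧ (p1 ∨ p2))
  [Wk] p1, (p1 ∧ p0) ⊢ p1
    [Ax] p1 ⊢ p1
  [∨I₁] p1, (p1 ∧ p0) ⊢ (p1 ∨ p2)
    [Wk] p1, (p1 ∧ p0) ⊢ p1
      [Ax] p1 ⊢ p1

Result: YES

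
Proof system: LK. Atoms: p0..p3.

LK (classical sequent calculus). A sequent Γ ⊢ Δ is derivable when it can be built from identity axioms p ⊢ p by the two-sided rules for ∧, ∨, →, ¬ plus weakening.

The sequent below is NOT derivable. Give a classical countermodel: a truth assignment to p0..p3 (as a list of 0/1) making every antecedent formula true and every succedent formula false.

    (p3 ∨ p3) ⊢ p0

Search for a countermodel by truth-table:
  v=0000: Γ:[(p3 ∨ p3)=F] Δ:[p0=F] refutes=False
  v=0001: Γ:[(p3 ∨ p3)=T] Δ:[p0=F] refutes=True  ← countermodel

Result: [0, 0, 0, 1]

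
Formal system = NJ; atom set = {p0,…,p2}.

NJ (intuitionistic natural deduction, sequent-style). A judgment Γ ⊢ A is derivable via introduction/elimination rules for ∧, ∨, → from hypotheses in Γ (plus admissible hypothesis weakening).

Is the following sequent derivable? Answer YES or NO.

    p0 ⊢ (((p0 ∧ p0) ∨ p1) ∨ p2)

Derivation trace:
[∨I₁] p0 ⊢ (((p0 ∧ p0) ∨ p1) ∨ p2)
  [∨I₁] p0 ⊢ ((p0 ∧ p0) ∨ p1)
    [∧I] p0 ⊢ (p0 ∧ p0)
      [Ax] p0 ⊢ p0
      [Ax] p0 ⊢ p0

Result: YES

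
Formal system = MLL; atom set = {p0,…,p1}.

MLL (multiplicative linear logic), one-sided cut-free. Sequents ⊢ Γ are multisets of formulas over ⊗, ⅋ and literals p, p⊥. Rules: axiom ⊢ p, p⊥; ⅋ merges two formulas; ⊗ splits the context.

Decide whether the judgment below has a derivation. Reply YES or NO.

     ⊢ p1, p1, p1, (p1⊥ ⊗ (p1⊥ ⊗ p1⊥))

Proof tree:
[⊗]  ⊢ p1, p1, p1, (p1⊥ ⊗ (p1⊥ ⊗ p1⊥))
  [Ax]  ⊢ p1, p1⊥
  [⊗]  ⊢ p1, p1, (p1⊥ ⊗ p1⊥)
    [Ax]  ⊢ p1, p1⊥
    [Ax]  ⊢ p1, p1⊥

Result: YES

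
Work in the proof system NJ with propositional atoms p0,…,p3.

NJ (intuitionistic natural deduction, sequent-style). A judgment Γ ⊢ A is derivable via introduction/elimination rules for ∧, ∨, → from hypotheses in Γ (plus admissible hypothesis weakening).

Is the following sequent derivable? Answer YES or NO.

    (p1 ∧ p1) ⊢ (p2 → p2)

Derivation trace:
[Wk] (p1 ∧ p1) ⊢ (p2 → p2)
  [→I]  ⊢ (p2 → p2)
    [Ax] p2 ⊢ p2

Result: YES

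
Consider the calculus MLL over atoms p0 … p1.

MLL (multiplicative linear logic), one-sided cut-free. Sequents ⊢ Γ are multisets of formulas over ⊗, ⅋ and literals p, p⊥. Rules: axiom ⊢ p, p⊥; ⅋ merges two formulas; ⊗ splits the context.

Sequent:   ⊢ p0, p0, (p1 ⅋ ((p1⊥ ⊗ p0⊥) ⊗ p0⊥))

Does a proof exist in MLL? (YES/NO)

Proof tree:
[⅋]  ⊢ p0, p0, (p1 ⅋ ((p1⊥ ⊗ p0⊥) ⊗ p0⊥))
  [⊗]  ⊢ p1, p0, p0, ((p1⊥ ⊗ p0⊥) ⊗ p0⊥)
    [⊗]  ⊢ p1, p0, (p1⊥ ⊗ p0⊥)
      [Ax]  ⊢ p1, p1⊥
      [Ax]  ⊢ p0, p0⊥
    [Ax]  ⊢ p0, p0⊥

Result: YES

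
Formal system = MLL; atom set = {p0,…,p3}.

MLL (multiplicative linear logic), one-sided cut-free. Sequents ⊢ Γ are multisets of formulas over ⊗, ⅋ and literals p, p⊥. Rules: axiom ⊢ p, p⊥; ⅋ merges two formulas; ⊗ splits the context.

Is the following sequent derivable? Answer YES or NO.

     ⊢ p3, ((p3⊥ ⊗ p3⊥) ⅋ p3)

Derivation trace:
[⅋]  ⊢ p3, ((p3⊥ ⊗ p3⊥) ⅋ p3)
  [⊗]  ⊢ p3, p3, (p3⊥ ⊗ p3⊥)
    [Ax]  ⊢ p3, p3⊥
    [Ax]  ⊢ p3, p3⊥

Result: YES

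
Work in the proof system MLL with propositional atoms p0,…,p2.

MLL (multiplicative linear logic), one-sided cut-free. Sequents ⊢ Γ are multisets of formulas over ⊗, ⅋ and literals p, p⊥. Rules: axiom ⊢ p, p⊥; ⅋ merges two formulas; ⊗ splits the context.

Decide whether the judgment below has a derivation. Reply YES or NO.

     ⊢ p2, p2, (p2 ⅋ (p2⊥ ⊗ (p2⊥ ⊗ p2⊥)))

Proof tree:
[⅋]  ⊢ p2, p2, (p2 ⅋ (p2⊥ ⊗ (p2⊥ ⊗ p2⊥)))
  [⊗]  ⊢ p2, p2, p2, (p2⊥ ⊗ (p2⊥ ⊗ p2⊥))
    [Ax]  ⊢ p2, p2⊥
    [⊗]  ⊢ p2, p2, (p2⊥ ⊗ p2⊥)
      [Ax]  ⊢ p2, p2⊥
      [Ax]  ⊢ p2, p2⊥

Result: YES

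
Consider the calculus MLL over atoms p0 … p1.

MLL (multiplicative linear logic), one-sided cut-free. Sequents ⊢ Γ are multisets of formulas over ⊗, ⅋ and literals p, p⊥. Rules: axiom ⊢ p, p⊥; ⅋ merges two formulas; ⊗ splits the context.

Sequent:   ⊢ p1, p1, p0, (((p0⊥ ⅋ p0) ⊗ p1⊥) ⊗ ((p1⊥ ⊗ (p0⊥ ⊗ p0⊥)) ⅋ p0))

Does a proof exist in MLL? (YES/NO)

Proof tree:
[⊗]  ⊢ p1, p1, p0, (((p0⊥ ⅋ p0) ⊗ p1⊥) ⊗ ((p1⊥ ⊗ (p0⊥ ⊗ p0⊥)) ⅋ p0))
  [⊗]  ⊢ p1, ((p0⊥ ⅋ p0) ⊗ p1⊥)
    [⅋]  ⊢ (p0⊥ ⅋ p0)
      [Ax]  ⊢ p0, p0⊥
    [Ax]  ⊢ p1, p1⊥
  [⅋]  ⊢ p1, p0, ((p1⊥ ⊗ (p0⊥ ⊗ p0⊥)) ⅋ p0)
    [⊗]  ⊢ p1, p0, p0, (p1⊥ ⊗ (p0⊥ ⊗ p0⊥))
      [Ax]  ⊢ p1, p1⊥
      [⊗]  ⊢ p0, p0, (p0⊥ ⊗ p0⊥)
        [Ax]  ⊢ p0, p0⊥
        [Ax]  ⊢ p0, p0⊥

Result: YES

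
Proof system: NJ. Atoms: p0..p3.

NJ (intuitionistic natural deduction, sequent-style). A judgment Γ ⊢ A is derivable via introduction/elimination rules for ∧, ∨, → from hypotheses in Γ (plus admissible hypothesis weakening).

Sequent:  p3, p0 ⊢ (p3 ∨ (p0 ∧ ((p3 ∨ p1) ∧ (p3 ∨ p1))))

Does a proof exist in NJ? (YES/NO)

Derivation trace:
[∨I₂] p3, p0 ⊢ (p3 ∨ (p0 ∧ ((p3 ∨ p1) ∧ (p3 ∨ p1))))
  [∧I] p3, p0 ⊢ (p0 ∧ ((p3 ∨ p1) ∧ (p3 ∨ p1)))
    [Ax] p0 ⊢ p0
    [∧I] p3 ⊢ ((p3 ∨ p1) ∧ (p3 ∨ p1))
      [∨I₁] p3 ⊢ (p3 ∨ p1)
        [Ax] p3 ⊢ p3
      [∨I₁] p3 ⊢ (p3 ∨ p1)
        [Ax] p3 ⊢ p3

Result: YES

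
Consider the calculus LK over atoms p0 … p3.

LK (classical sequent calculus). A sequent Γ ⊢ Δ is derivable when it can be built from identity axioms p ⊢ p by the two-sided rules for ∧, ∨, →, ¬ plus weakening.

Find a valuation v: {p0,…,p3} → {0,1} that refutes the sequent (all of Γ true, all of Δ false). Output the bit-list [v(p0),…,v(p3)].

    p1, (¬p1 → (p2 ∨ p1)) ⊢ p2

Search for a countermodel by truth-table:
  v=0000: Γ:[p1=F, (¬p1 → (p2 ∨ p1))=F] Δ:[p2=F] refutes=False
  v=0001: Γ:[p1=F, (¬p1 → (p2 ∨ p1))=F] Δ:[p2=F] refutes=False
  v=0010: Γ:[p1=F, (¬p1 → (p2 ∨ p1))=T] Δ:[p2=T] refutes=False
  v=0011: Γ:[p1=F, (¬p1 → (p2 ∨ p1))=T] Δ:[p2=T] refutes=False
  v=0100: Γ:[p1=T, (¬p1 → (p2 ∨ p1))=T] Δ:[p2=F] refutes=True  ← countermodel

Result: [0, 1, 0, 0]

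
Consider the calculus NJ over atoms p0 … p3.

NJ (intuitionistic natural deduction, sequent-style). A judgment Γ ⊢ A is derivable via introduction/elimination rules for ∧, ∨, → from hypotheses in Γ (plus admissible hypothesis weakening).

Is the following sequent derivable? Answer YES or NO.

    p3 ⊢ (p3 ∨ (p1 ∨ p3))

Derivation trace:
[∨I₂] p3 ⊢ (p3 ∨ (p1 ∨ p3))
  [∨I₂] p3 ⊢ (p1 ∨ p3)
    [Ax] p3 ⊢ p3

Result: YES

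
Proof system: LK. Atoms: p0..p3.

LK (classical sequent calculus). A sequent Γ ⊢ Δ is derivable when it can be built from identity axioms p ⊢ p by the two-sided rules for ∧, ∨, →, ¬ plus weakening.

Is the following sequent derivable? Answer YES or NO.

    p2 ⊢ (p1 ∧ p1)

Truth-table refutation:
  v=0000: Γ:[p2=F] Δ:[(p1 ∧ p1)=F] refutes=False
  v=0001: Γ:[p2=F] Δ:[(p1 ∧ p1)=F] refutes=False
  v=0010: Γ:[p2=T] Δ:[(p1 ∧ p1)=F] refutes=True  ← countermodel

Result: NO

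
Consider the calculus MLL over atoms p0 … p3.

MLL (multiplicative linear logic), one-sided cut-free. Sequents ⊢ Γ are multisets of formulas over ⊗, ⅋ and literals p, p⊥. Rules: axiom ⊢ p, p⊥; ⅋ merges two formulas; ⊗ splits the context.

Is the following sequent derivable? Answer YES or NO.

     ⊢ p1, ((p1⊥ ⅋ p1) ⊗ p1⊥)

Derivation trace:
[⊗]  ⊢ p1, ((p1⊥ ⅋ p1) ⊗ p1⊥)
  [⅋]  ⊢ (p1⊥ ⅋ p1)
    [Ax]  ⊢ p1, p1⊥
  [Ax]  ⊢ p1, p1⊥

Result: YES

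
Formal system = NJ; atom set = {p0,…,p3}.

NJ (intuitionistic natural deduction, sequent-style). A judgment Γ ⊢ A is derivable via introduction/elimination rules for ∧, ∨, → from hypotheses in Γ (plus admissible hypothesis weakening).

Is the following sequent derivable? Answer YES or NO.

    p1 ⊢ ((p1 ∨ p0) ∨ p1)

Proof tree:
[∨I₁] p1 ⊢ ((p1 ∨ p0) ∨ p1)
  [∨I₁] p1 ⊢ (p1 ∨ p0)
    [Ax] p1 ⊢ p1

Result: YES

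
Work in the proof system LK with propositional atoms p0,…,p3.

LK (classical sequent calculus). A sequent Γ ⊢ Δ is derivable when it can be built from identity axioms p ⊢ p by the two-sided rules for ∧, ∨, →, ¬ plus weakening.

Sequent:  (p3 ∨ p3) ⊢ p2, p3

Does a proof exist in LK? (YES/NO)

Proof tree:
[∨L] (p3 ∨ p3) ⊢ p2, p3
  [WR] p3 ⊢ p3, p2
    [Ax] p3 ⊢ p3
  [WR] p3 ⊢ p3, p2
    [Ax] p3 ⊢ p3

Result: YES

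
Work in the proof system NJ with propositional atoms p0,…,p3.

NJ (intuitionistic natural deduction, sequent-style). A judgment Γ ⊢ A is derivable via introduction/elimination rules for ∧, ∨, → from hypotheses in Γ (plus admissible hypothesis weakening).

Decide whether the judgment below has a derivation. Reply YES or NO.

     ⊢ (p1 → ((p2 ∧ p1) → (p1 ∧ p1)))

Derivation (root first):
[→I]  ⊢ (p1 → ((p2 ∧ p1) → (p1 ∧ p1)))
  [→I] p1 ⊢ ((p2 ∧ p1) → (p1 ∧ p1))
    [Wk] p1, (p2 ∧ p1) ⊢ (p1 ∧ p1)
      [∧I] p1 ⊢ (p1 ∧ p1)
        [Ax] p1 ⊢ p1
        [Ax] p1 ⊢ p1

Result: YES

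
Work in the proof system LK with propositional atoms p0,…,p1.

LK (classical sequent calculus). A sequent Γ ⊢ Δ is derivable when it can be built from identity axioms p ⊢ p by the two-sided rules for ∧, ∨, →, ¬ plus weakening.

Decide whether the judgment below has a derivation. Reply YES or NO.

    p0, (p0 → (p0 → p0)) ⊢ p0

Proof tree:
[→L] p0, (p0 → (p0 → p0)) ⊢ p0
  [Ax] p0 ⊢ p0
  [→L] p0, (p0 → p0) ⊢ p0
    [Ax] p0 ⊢ p0
    [Ax] p0 ⊢ p0

Result: YES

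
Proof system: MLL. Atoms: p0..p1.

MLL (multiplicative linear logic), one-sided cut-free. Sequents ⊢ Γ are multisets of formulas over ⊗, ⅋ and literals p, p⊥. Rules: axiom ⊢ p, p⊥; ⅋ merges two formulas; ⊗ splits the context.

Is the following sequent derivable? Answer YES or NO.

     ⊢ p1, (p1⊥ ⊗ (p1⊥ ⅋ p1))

Proof tree:
[⊗]  ⊢ p1, (p1⊥ ⊗ (p1⊥ ⅋ p1))
  [Ax]  ⊢ p1, p1⊥
  [⅋]  ⊢ (p1⊥ ⅋ p1)
    [Ax]  ⊢ p1, p1⊥

Result: YES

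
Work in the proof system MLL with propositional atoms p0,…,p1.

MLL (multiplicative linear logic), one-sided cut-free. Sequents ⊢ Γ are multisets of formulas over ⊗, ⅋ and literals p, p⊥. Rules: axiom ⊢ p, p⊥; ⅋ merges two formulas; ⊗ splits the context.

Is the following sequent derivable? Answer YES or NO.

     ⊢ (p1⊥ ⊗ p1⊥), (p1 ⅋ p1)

Derivation trace:
[⅋]  ⊢ (p1⊥ ⊗ p1⊥), (p1 ⅋ p1)
  [⊗]  ⊢ p1, p1, (p1⊥ ⊗ p1⊥)
    [Ax]  ⊢ p1, p1⊥
    [Ax]  ⊢ p1, p1⊥

Result: YES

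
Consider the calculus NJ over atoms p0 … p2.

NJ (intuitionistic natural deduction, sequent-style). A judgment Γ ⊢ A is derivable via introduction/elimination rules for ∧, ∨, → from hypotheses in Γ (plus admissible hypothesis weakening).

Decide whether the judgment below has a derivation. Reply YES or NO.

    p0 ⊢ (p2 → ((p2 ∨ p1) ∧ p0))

Derivation (root first):
[→I] p0 ⊢ (p2 → ((p2 ∨ p1) ∧ p0))
  [∧I] p2, p0 ⊢ ((p2 ∨ p1) ∧ p0)
    [∨I₁] p2 ⊢ (p2 ∨ p1)
      [Ax] p2 ⊢ p2
    [Ax] p0 ⊢ p0

Result: YES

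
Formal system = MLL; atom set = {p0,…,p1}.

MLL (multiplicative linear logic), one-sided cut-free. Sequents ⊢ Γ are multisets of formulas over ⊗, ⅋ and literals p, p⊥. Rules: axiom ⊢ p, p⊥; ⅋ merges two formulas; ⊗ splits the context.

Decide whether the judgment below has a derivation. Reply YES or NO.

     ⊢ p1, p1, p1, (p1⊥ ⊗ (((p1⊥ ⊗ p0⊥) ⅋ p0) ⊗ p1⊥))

Proof tree:
[⊗]  ⊢ p1, p1, p1, (p1⊥ ⊗ (((p1⊥ ⊗ p0⊥) ⅋ p0) ⊗ p1⊥))
  [Ax]  ⊢ p1, p1⊥
  [⊗]  ⊢ p1, p1, (((p1⊥ ⊗ p0⊥) ⅋ p0) ⊗ p1⊥)
    [⅋]  ⊢ p1, ((p1⊥ ⊗ p0⊥) ⅋ p0)
      [⊗]  ⊢ p1, p0, (p1⊥ ⊗ p0⊥)
        [Ax]  ⊢ p1, p1⊥
        [Ax]  ⊢ p0, p0⊥
    [Ax]  ⊢ p1, p1⊥

Result: YES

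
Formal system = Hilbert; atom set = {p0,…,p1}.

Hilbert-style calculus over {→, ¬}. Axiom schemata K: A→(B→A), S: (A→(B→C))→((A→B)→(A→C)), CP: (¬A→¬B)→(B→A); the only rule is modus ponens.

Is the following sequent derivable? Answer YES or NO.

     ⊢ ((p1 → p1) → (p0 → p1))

Enumerate valuations to refute Γ ⊢ Δ:
  v=00: Γ:[] Δ:[((p1 → p1) → (p0 → p1))=T] refutes=False
  v=01: Γ:[] Δ:[((p1 → p1) → (p0 → p1))=T] refutes=False
  v=10: Γ:[] Δ:[((p1 → p1) → (p0 → p1))=F] refutes=True  ← countermodel

Result: NO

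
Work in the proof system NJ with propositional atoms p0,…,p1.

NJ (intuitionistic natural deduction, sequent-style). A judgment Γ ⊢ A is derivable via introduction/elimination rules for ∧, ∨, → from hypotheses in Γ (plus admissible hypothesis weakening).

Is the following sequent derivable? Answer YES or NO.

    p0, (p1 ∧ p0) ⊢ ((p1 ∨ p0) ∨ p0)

Derivation (root first):
[∨I₁] p0, (p1 ∧ p0) ⊢ ((p1 ∨ p0) ∨ p0)
  [Wk] p0, (p1 ∧ p0) ⊢ (p1 ∨ p0)
    [∨I₂] p0 ⊢ (p1 ∨ p0)
      [Ax] p0 ⊢ p0

Result: YES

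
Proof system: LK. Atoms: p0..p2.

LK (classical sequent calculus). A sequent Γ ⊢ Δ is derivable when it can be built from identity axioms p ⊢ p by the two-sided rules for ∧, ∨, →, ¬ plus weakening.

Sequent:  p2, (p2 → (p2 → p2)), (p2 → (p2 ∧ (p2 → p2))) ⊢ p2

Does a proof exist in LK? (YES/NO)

Derivation trace:
[→L] p2, (p2 → (p2 → p2)), (p2 → (p2 ∧ (p2 → p2))) ⊢ p2
  [→L] p2, (p2 → (p2 → p2)) ⊢ p2
    [Ax] p2 ⊢ p2
    [→L] p2, (p2 → p2) ⊢ p2
      [Ax] p2 ⊢ p2
      [Ax] p2 ⊢ p2
  [∧L] (p2 ∧ (p2 → p2)) ⊢ p2
    [→L] p2, (p2 → p2) ⊢ p2
      [Ax] p2 ⊢ p2
      [Ax] p2 ⊢ p2

Result: YES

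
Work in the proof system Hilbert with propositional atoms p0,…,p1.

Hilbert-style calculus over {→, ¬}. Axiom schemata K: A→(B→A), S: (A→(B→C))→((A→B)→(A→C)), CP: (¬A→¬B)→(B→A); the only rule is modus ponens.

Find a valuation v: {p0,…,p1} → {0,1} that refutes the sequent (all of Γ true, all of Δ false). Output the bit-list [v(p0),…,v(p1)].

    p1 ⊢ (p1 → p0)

Search for a countermodel by truth-table:
  v=00: Γ:[p1=F] Δ:[(p1 → p0)=T] refutes=False
  v=01: Γ:[p1=T] Δ:[(p1 → p0)=F] refutes=True  ← countermodel

Result: [0, 1]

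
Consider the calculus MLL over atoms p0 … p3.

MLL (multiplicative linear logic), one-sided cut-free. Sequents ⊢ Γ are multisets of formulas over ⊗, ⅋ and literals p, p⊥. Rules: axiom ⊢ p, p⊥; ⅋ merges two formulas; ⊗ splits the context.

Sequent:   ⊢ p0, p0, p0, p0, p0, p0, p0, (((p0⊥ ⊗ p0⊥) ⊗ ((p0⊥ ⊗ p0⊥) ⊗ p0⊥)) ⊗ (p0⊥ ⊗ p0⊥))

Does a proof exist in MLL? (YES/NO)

Derivation trace:
[⊗]  ⊢ p0, p0, p0, p0, p0, p0, p0, (((p0⊥ ⊗ p0⊥) ⊗ ((p0⊥ ⊗ p0⊥) ⊗ p0⊥)) ⊗ (p0⊥ ⊗ p0⊥))
  [⊗]  ⊢ p0, p0, p0, p0, p0, ((p0⊥ ⊗ p0⊥) ⊗ ((p0⊥ ⊗ p0⊥) ⊗ p0⊥))
    [⊗]  ⊢ p0, p0, (p0⊥ ⊗ p0⊥)
      [Ax]  ⊢ p0, p0⊥
      [Ax]  ⊢ p0, p0⊥
    [⊗]  ⊢ p0, p0, p0, ((p0⊥ ⊗ p0⊥) ⊗ p0⊥)
      [⊗]  ⊢ p0, p0, (p0⊥ ⊗ p0⊥)
        [Ax]  ⊢ p0, p0⊥
        [Ax]  ⊢ p0, p0⊥
      [Ax]  ⊢ p0, p0⊥
  [⊗]  ⊢ p0, p0, (p0⊥ ⊗ p0⊥)
    [Ax]  ⊢ p0, p0⊥
    [Ax]  ⊢ p0, p0⊥

Result: YES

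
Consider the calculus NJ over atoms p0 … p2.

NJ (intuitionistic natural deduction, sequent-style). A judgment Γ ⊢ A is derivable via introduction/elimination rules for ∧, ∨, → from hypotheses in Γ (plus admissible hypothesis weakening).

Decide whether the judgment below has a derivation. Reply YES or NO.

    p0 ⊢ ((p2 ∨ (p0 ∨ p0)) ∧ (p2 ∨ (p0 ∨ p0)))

Derivation trace:
[∧I] p0 ⊢ ((p2 ∨ (p0 ∨ p0)) ∧ (p2 ∨ (p0 ∨ p0)))
  [∨I₂] p0 ⊢ (p2 ∨ (p0 ∨ p0))
    [∨I₂] p0 ⊢ (p0 ∨ p0)
      [Ax] p0 ⊢ p0
  [∨I₂] p0 ⊢ (p2 ∨ (p0 ∨ p0))
    [∨I₂] p0 ⊢ (p0 ∨ p0)
      [Ax] p0 ⊢ p0

Result: YES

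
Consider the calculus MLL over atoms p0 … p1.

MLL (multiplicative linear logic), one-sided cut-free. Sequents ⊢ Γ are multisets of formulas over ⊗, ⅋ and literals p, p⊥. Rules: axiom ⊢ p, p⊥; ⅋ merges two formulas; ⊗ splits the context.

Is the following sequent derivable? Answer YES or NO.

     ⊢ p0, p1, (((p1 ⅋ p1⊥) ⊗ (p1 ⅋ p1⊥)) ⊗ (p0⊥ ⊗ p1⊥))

Proof tree:
[⊗]  ⊢ p0, p1, (((p1 ⅋ p1⊥) ⊗ (p1 ⅋ p1⊥)) ⊗ (p0⊥ ⊗ p1⊥))
  [⊗]  ⊢ ((p1 ⅋ p1⊥) ⊗ (p1 ⅋ p1⊥))
    [⅋]  ⊢ (p1 ⅋ p1⊥)
      [Ax]  ⊢ p1, p1⊥
    [⅋]  ⊢ (p1 ⅋ p1⊥)
      [Ax]  ⊢ p1, p1⊥
  [⊗]  ⊢ p0, p1, (p0⊥ ⊗ p1⊥)
    [Ax]  ⊢ p0, p0⊥
    [Ax]  ⊢ p1, p1⊥

Result: YES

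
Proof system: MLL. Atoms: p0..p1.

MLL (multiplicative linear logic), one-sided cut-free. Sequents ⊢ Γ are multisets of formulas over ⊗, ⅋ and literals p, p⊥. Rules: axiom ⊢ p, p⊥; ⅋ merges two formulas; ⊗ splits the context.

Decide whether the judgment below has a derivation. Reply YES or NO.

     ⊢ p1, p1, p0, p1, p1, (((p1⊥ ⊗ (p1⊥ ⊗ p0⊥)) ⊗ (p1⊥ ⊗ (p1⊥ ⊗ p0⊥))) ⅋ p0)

Derivation (root first):
[⅋]  ⊢ p1, p1, p0, p1, p1, (((p1⊥ ⊗ (p1⊥ ⊗ p0⊥)) ⊗ (p1⊥ ⊗ (p1⊥ ⊗ p0⊥))) ⅋ p0)
  [⊗]  ⊢ p1, p1, p0, p1, p1, p0, ((p1⊥ ⊗ (p1⊥ ⊗ p0⊥)) ⊗ (p1⊥ ⊗ (p1⊥ ⊗ p0⊥)))
    [⊗]  ⊢ p1, p1, p0, (p1⊥ ⊗ (p1⊥ ⊗ p0⊥))
      [Ax]  ⊢ p1, p1⊥
      [⊗]  ⊢ p1, p0, (p1⊥ ⊗ p0⊥)
        [Ax]  ⊢ p1, p1⊥
        [Ax]  ⊢ p0, p0⊥
    [⊗]  ⊢ p1, p1, p0, (p1⊥ ⊗ (p1⊥ ⊗ p0⊥))
      [Ax]  ⊢ p1, p1⊥
      [⊗]  ⊢ p1, p0, (p1⊥ ⊗ p0⊥)
        [Ax]  ⊢ p1, p1⊥
        [Ax]  ⊢ p0, p0⊥

Result: YES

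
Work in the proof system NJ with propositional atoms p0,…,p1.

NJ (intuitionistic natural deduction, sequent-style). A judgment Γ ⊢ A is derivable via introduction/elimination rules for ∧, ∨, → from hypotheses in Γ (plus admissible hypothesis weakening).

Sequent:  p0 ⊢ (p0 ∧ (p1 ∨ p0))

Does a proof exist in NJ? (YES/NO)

Derivation (root first):
[∧I] p0 ⊢ (p0 ∧ (p1 ∨ p0))
  [Ax] p0 ⊢ p0
  [∨I₂] p0 ⊢ (p1 ∨ p0)
    [Ax] p0 ⊢ p0

Result: YES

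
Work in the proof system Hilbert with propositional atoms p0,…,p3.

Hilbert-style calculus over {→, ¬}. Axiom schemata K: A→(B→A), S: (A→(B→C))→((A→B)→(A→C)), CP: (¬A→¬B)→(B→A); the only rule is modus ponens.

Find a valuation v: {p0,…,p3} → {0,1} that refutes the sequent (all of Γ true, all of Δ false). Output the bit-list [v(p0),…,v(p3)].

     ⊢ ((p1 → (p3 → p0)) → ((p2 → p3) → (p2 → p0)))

Truth-table refutation:
  v=0000: Γ:[] Δ:[((p1 → (p3 → p0)) → ((p2 → p3) → (p2 → p0)))=T] refutes=False
  v=0001: Γ:[] Δ:[((p1 → (p3 → p0)) → ((p2 → p3) → (p2 → p0)))=T] refutes=False
  v=0010: Γ:[] Δ:[((p1 → (p3 → p0)) → ((p2 → p3) → (p2 → p0)))=T] refutes=False
  v=0011: Γ:[] Δ:[((p1 → (p3 → p0)) → ((p2 → p3) → (p2 → p0)))=F] refutes=True  ← countermodel

Result: [0, 0, 1, 1]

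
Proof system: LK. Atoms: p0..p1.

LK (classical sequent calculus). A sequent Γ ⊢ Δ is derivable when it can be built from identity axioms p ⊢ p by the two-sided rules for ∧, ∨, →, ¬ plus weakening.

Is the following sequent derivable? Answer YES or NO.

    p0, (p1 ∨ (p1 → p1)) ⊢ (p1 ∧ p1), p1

Search for a countermodel by truth-table:
  v=00: Γ:[p0=F, (p1 ∨ (p1 → p1))=T] Δ:[(p1 ∧ p1)=F, p1=F] refutes=False
  v=01: Γ:[p0=F, (p1 ∨ (p1 → p1))=T] Δ:[(p1 ∧ p1)=T, p1=T] refutes=False
  v=10: Γ:[p0=T, (p1 ∨ (p1 → p1))=T] Δ:[(p1 ∧ p1)=F, p1=F] refutes=True  ← countermodel

Result: NO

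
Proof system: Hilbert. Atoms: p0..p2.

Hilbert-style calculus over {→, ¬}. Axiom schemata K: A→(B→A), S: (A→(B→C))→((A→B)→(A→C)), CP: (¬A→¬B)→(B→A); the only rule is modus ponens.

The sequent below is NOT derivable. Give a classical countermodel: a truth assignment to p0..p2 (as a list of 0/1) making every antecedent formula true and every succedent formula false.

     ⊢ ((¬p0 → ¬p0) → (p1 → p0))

Search for a countermodel by truth-table:
  v=000: Γ:[] Δ:[((¬p0 → ¬p0) → (p1 → p0))=T] refutes=False
  v=001: Γ:[] Δ:[((¬p0 → ¬p0) → (p1 → p0))=T] refutes=False
  v=010: Γ:[] Δ:[((¬p0 → ¬p0) → (p1 → p0))=F] refutes=True  ← countermodel

Result: [0, 1, 0]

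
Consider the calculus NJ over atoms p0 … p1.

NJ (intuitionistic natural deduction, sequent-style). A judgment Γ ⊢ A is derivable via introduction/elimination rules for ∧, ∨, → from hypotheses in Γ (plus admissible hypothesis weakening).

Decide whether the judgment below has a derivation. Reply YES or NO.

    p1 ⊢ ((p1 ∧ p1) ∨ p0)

Proof tree:
[∨I₁] p1 ⊢ ((p1 ∧ p1) ∨ p0)
  [∧I] p1 ⊢ (p1 ∧ p1)
    [Ax] p1 ⊢ p1
    [Ax] p1 ⊢ p1

Result: YES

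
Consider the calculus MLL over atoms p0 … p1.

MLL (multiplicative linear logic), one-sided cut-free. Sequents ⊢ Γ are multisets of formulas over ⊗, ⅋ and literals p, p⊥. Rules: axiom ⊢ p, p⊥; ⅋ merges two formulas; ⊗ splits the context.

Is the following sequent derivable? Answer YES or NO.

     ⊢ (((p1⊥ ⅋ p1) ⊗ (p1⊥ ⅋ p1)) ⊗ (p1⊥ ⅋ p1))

Derivation trace:
[⊗]  ⊢ (((p1⊥ ⅋ p1) ⊗ (p1⊥ ⅋ p1)) ⊗ (p1⊥ ⅋ p1))
  [⊗]  ⊢ ((p1⊥ ⅋ p1) ⊗ (p1⊥ ⅋ p1))
    [⅋]  ⊢ (p1⊥ ⅋ p1)
      [Ax]  ⊢ p1, p1⊥
    [⅋]  ⊢ (p1⊥ ⅋ p1)
      [Ax]  ⊢ p1, p1⊥
  [⅋]  ⊢ (p1⊥ ⅋ p1)
    [Ax]  ⊢ p1, p1⊥

Result: YES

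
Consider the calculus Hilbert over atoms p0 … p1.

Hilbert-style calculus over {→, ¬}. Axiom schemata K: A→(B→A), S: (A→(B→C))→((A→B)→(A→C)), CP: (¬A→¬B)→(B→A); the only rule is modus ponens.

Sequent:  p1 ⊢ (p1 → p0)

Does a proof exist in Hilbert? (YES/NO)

Search for a countermodel by truth-table:
  v=00: Γ:[p1=F] Δ:[(p1 → p0)=T] refutes=False
  v=01: Γ:[p1=T] Δ:[(p1 → p0)=F] refutes=True  ← countermodel

Result: NO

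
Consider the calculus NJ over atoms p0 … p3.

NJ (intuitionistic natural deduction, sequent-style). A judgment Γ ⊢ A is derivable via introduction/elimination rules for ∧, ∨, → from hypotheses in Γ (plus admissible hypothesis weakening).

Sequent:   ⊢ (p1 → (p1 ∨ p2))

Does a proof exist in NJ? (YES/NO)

Derivation (root first):
[→I]  ⊢ (p1 → (p1 ∨ p2))
  [∨I₁] p1 ⊢ (p1 ∨ p2)
    [Ax] p1 ⊢ p1

Result: YES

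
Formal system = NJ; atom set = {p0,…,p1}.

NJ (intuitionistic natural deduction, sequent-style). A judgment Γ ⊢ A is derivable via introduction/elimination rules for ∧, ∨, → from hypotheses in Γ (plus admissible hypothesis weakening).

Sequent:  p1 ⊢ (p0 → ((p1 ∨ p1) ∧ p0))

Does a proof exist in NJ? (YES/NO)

Proof tree:
[→I] p1 ⊢ (p0 → ((p1 ∨ p1) ∧ p0))
  [∧I] p1, p0 ⊢ ((p1 ∨ p1) ∧ p0)
    [∨I₁] p1 ⊢ (p1 ∨ p1)
      [Ax] p1 ⊢ p1
    [Ax] p0 ⊢ p0

Result: YES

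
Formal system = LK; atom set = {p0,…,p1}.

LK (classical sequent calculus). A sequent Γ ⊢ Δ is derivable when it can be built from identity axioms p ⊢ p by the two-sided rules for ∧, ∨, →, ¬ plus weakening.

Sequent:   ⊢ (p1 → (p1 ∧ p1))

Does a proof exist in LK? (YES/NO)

Derivation (root first):
[→R]  ⊢ (p1 → (p1 ∧ p1))
  [∧R] p1 ⊢ (p1 ∧ p1)
    [Ax] p1 ⊢ p1
    [Ax] p1 ⊢ p1

Result: YES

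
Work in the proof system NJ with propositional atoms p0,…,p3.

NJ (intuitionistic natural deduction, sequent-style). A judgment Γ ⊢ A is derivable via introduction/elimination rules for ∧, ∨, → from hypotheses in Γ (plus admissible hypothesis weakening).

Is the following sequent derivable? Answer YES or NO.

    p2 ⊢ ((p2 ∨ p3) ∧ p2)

Proof tree:
[∧I] p2 ⊢ ((p2 ∨ p3) ∧ p2)
  [∨I₁] p2 ⊢ (p2 ∨ p3)
    [Ax] p2 ⊢ p2
  [Ax] p2 ⊢ p2

Result: YES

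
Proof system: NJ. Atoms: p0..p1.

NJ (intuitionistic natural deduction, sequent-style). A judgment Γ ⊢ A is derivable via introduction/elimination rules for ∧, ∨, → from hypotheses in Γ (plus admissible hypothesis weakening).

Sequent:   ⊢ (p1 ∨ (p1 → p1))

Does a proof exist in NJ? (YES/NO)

Derivation (root first):
[∨I₂]  ⊢ (p1 ∨ (p1 → p1))
  [→I]  ⊢ (p1 → p1)
    [Ax] p1 ⊢ p1

Result: YES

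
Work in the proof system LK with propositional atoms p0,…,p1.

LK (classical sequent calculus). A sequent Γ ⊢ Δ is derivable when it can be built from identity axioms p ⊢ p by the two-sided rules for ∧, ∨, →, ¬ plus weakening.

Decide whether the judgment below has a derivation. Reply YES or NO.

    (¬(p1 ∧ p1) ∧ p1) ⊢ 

Proof tree:
[∧L] (¬(p1 ∧ p1) ∧ p1) ⊢ 
  [¬L] p1, ¬(p1 ∧ p1) ⊢ 
    [∧R] p1 ⊢ (p1 ∧ p1)
      [Ax] p1 ⊢ p1
      [Ax] p1 ⊢ p1

Result: YES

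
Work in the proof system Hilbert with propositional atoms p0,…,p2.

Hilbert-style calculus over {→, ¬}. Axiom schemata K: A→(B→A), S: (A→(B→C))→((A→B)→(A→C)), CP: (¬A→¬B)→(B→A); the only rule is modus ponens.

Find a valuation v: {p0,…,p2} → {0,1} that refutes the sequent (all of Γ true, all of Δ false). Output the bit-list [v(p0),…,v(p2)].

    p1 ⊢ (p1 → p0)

Truth-table refutation:
  v=000: Γ:[p1=F] Δ:[(p1 → p0)=T] refutes=False
  v=001: Γ:[p1=F] Δ:[(p1 → p0)=T] refutes=False
  v=010: Γ:[p1=T] Δ:[(p1 → p0)=F] refutes=True  ← countermodel

Result: [0, 1, 0]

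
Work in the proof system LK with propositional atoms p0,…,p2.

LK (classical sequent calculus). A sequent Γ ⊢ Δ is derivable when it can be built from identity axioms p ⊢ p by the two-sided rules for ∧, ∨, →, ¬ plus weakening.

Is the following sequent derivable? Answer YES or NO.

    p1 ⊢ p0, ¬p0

Derivation trace:
[WL] p1 ⊢ p0, ¬p0
  [¬R]  ⊢ p0, ¬p0
    [Ax] p0 ⊢ p0

Result: YES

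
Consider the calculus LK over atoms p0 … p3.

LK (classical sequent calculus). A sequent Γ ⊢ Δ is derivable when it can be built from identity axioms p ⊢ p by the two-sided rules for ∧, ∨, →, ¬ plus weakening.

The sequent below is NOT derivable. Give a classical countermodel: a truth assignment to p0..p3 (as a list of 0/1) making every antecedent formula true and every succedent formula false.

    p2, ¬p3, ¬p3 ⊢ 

Enumerate valuations to refute Γ ⊢ Δ:
  v=0000: Γ:[p2=F, ¬p3=T, ¬p3=T] Δ:[] refutes=False
  v=0001: Γ:[p2=F, ¬p3=F, ¬p3=F] Δ:[] refutes=False
  v=0010: Γ:[p2=T, ¬p3=T, ¬p3=T] Δ:[] refutes=True  ← countermodel

Result: [0, 0, 1, 0]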